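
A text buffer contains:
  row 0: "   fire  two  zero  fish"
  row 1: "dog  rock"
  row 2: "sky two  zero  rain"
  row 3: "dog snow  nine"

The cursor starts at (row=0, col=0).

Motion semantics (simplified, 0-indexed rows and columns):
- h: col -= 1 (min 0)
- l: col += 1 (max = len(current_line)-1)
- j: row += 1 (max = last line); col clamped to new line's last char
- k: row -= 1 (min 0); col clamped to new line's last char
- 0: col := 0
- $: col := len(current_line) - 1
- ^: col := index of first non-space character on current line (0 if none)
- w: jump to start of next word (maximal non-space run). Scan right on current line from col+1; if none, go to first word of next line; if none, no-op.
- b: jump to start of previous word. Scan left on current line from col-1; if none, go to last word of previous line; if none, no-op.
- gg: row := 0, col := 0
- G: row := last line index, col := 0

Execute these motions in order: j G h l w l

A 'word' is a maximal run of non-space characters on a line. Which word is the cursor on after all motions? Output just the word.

After 1 (j): row=1 col=0 char='d'
After 2 (G): row=3 col=0 char='d'
After 3 (h): row=3 col=0 char='d'
After 4 (l): row=3 col=1 char='o'
After 5 (w): row=3 col=4 char='s'
After 6 (l): row=3 col=5 char='n'

Answer: snow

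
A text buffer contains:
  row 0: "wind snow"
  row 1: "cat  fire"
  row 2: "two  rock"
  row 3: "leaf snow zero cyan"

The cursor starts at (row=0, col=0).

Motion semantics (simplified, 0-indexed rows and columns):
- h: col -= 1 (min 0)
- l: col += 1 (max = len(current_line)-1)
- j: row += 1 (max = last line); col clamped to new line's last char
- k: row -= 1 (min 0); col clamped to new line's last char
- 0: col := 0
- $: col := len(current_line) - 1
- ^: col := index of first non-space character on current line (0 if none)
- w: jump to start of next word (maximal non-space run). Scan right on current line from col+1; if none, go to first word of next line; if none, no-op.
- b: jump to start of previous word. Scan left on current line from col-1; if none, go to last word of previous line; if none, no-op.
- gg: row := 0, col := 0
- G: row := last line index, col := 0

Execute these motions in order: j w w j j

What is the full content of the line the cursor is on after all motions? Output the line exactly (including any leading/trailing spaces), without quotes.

After 1 (j): row=1 col=0 char='c'
After 2 (w): row=1 col=5 char='f'
After 3 (w): row=2 col=0 char='t'
After 4 (j): row=3 col=0 char='l'
After 5 (j): row=3 col=0 char='l'

Answer: leaf snow zero cyan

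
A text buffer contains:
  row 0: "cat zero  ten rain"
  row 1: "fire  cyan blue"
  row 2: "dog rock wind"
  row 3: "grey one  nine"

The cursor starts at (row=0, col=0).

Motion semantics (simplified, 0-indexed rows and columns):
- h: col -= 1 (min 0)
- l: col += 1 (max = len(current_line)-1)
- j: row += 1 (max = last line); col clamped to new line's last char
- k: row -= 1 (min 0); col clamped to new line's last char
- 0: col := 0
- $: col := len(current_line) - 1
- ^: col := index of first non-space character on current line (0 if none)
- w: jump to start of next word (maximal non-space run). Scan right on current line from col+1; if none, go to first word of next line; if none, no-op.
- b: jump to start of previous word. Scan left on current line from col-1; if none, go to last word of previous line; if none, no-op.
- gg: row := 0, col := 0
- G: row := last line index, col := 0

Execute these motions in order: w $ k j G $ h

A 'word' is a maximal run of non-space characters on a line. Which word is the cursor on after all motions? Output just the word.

Answer: nine

Derivation:
After 1 (w): row=0 col=4 char='z'
After 2 ($): row=0 col=17 char='n'
After 3 (k): row=0 col=17 char='n'
After 4 (j): row=1 col=14 char='e'
After 5 (G): row=3 col=0 char='g'
After 6 ($): row=3 col=13 char='e'
After 7 (h): row=3 col=12 char='n'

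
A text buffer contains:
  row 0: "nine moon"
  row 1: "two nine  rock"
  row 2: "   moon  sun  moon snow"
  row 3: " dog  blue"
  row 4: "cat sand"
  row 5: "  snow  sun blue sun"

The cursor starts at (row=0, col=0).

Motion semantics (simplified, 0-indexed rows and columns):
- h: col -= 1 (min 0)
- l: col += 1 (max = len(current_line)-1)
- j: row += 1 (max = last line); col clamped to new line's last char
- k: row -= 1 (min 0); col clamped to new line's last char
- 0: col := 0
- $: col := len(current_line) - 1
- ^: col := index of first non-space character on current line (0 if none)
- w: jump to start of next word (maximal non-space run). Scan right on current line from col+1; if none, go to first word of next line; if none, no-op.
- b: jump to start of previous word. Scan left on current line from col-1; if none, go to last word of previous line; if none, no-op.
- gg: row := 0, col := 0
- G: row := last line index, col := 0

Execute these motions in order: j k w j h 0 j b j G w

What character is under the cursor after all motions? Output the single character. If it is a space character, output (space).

After 1 (j): row=1 col=0 char='t'
After 2 (k): row=0 col=0 char='n'
After 3 (w): row=0 col=5 char='m'
After 4 (j): row=1 col=5 char='i'
After 5 (h): row=1 col=4 char='n'
After 6 (0): row=1 col=0 char='t'
After 7 (j): row=2 col=0 char='_'
After 8 (b): row=1 col=10 char='r'
After 9 (j): row=2 col=10 char='u'
After 10 (G): row=5 col=0 char='_'
After 11 (w): row=5 col=2 char='s'

Answer: s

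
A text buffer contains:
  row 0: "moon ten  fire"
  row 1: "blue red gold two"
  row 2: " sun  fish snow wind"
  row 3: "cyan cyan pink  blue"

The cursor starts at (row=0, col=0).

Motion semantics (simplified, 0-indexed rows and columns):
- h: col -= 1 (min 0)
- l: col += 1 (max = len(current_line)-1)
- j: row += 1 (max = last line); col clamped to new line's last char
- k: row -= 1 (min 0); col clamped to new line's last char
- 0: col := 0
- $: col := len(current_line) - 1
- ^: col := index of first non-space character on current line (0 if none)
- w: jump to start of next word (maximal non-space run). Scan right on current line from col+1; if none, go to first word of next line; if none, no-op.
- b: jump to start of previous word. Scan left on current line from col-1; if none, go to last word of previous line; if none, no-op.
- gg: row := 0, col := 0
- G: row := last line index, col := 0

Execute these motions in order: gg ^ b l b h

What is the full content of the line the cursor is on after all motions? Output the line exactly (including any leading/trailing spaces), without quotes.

After 1 (gg): row=0 col=0 char='m'
After 2 (^): row=0 col=0 char='m'
After 3 (b): row=0 col=0 char='m'
After 4 (l): row=0 col=1 char='o'
After 5 (b): row=0 col=0 char='m'
After 6 (h): row=0 col=0 char='m'

Answer: moon ten  fire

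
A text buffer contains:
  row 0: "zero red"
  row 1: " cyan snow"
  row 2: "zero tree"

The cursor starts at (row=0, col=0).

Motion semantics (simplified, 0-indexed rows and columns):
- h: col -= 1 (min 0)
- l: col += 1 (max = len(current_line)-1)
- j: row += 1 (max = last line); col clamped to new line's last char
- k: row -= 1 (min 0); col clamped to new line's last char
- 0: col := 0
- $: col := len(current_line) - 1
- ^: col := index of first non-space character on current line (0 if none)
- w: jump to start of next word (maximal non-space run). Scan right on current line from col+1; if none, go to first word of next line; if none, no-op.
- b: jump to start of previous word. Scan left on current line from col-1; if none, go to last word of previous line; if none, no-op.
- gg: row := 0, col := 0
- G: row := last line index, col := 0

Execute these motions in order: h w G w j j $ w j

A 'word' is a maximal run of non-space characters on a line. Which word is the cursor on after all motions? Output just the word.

Answer: tree

Derivation:
After 1 (h): row=0 col=0 char='z'
After 2 (w): row=0 col=5 char='r'
After 3 (G): row=2 col=0 char='z'
After 4 (w): row=2 col=5 char='t'
After 5 (j): row=2 col=5 char='t'
After 6 (j): row=2 col=5 char='t'
After 7 ($): row=2 col=8 char='e'
After 8 (w): row=2 col=8 char='e'
After 9 (j): row=2 col=8 char='e'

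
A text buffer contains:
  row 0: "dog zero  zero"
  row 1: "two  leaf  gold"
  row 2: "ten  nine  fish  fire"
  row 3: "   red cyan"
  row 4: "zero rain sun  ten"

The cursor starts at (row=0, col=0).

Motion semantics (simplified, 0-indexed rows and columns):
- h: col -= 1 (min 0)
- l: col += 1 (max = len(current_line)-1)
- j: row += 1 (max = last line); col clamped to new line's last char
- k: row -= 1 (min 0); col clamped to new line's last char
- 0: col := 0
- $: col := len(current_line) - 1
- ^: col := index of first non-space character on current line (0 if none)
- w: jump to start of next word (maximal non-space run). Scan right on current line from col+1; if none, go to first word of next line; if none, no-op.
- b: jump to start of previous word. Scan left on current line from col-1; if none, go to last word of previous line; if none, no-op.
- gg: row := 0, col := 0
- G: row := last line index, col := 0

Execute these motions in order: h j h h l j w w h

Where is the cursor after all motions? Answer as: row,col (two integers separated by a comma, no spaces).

Answer: 2,10

Derivation:
After 1 (h): row=0 col=0 char='d'
After 2 (j): row=1 col=0 char='t'
After 3 (h): row=1 col=0 char='t'
After 4 (h): row=1 col=0 char='t'
After 5 (l): row=1 col=1 char='w'
After 6 (j): row=2 col=1 char='e'
After 7 (w): row=2 col=5 char='n'
After 8 (w): row=2 col=11 char='f'
After 9 (h): row=2 col=10 char='_'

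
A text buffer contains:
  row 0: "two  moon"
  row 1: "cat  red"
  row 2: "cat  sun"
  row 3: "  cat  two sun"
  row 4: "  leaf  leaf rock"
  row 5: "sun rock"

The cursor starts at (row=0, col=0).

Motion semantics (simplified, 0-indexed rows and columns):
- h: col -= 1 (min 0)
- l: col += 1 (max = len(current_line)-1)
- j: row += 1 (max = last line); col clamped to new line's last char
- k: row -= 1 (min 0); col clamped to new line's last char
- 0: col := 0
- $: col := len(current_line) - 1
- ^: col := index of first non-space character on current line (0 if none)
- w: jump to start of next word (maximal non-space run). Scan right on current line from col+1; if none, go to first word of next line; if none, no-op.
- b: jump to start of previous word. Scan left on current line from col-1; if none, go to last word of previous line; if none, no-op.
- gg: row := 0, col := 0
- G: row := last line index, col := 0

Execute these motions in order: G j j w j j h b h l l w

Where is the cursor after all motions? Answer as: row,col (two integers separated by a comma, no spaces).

Answer: 5,4

Derivation:
After 1 (G): row=5 col=0 char='s'
After 2 (j): row=5 col=0 char='s'
After 3 (j): row=5 col=0 char='s'
After 4 (w): row=5 col=4 char='r'
After 5 (j): row=5 col=4 char='r'
After 6 (j): row=5 col=4 char='r'
After 7 (h): row=5 col=3 char='_'
After 8 (b): row=5 col=0 char='s'
After 9 (h): row=5 col=0 char='s'
After 10 (l): row=5 col=1 char='u'
After 11 (l): row=5 col=2 char='n'
After 12 (w): row=5 col=4 char='r'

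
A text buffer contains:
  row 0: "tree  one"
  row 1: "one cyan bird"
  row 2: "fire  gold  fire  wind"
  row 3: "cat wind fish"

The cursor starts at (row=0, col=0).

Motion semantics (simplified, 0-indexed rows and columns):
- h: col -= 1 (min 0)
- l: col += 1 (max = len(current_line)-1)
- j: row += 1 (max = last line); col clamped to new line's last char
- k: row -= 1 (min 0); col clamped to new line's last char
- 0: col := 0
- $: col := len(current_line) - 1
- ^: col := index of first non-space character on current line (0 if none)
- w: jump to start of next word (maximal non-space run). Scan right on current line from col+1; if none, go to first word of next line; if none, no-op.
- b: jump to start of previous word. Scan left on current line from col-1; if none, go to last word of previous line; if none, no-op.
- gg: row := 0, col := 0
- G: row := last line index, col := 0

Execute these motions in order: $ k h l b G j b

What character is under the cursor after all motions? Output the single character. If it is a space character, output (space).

Answer: w

Derivation:
After 1 ($): row=0 col=8 char='e'
After 2 (k): row=0 col=8 char='e'
After 3 (h): row=0 col=7 char='n'
After 4 (l): row=0 col=8 char='e'
After 5 (b): row=0 col=6 char='o'
After 6 (G): row=3 col=0 char='c'
After 7 (j): row=3 col=0 char='c'
After 8 (b): row=2 col=18 char='w'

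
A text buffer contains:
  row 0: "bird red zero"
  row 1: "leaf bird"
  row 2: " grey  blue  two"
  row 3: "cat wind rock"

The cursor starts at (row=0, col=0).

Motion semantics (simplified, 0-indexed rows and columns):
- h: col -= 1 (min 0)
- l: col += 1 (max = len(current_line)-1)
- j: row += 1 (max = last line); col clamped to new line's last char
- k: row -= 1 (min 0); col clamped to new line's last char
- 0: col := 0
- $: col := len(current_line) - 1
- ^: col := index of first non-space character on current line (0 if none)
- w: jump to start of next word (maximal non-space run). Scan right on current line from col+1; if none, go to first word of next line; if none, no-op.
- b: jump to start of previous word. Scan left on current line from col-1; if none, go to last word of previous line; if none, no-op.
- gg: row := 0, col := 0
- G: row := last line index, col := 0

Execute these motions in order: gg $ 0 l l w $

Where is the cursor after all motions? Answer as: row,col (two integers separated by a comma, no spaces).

After 1 (gg): row=0 col=0 char='b'
After 2 ($): row=0 col=12 char='o'
After 3 (0): row=0 col=0 char='b'
After 4 (l): row=0 col=1 char='i'
After 5 (l): row=0 col=2 char='r'
After 6 (w): row=0 col=5 char='r'
After 7 ($): row=0 col=12 char='o'

Answer: 0,12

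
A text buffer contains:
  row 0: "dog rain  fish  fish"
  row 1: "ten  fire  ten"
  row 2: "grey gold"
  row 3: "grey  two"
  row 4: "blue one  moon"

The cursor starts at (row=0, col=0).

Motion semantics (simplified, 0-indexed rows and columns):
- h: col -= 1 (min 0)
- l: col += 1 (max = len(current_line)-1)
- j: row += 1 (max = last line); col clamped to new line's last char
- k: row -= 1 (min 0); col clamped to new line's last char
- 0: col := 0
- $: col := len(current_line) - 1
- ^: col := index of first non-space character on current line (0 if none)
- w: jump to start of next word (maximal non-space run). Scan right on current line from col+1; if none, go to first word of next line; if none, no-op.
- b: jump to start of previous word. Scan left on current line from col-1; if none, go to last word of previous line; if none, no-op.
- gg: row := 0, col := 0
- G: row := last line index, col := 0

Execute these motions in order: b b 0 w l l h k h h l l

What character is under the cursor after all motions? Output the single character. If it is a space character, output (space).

Answer: a

Derivation:
After 1 (b): row=0 col=0 char='d'
After 2 (b): row=0 col=0 char='d'
After 3 (0): row=0 col=0 char='d'
After 4 (w): row=0 col=4 char='r'
After 5 (l): row=0 col=5 char='a'
After 6 (l): row=0 col=6 char='i'
After 7 (h): row=0 col=5 char='a'
After 8 (k): row=0 col=5 char='a'
After 9 (h): row=0 col=4 char='r'
After 10 (h): row=0 col=3 char='_'
After 11 (l): row=0 col=4 char='r'
After 12 (l): row=0 col=5 char='a'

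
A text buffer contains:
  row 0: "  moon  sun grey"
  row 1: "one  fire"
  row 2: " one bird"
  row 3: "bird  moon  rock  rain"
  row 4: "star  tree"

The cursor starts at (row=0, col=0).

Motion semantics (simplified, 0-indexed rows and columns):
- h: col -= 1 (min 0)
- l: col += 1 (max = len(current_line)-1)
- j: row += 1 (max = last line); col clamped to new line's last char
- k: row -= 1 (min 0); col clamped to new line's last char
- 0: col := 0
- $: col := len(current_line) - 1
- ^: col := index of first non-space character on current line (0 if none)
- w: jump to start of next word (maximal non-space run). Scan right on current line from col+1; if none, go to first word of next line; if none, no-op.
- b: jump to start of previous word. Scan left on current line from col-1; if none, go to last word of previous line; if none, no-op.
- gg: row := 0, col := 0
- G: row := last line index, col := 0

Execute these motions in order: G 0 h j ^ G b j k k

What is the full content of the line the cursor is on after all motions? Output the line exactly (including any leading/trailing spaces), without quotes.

Answer:  one bird

Derivation:
After 1 (G): row=4 col=0 char='s'
After 2 (0): row=4 col=0 char='s'
After 3 (h): row=4 col=0 char='s'
After 4 (j): row=4 col=0 char='s'
After 5 (^): row=4 col=0 char='s'
After 6 (G): row=4 col=0 char='s'
After 7 (b): row=3 col=18 char='r'
After 8 (j): row=4 col=9 char='e'
After 9 (k): row=3 col=9 char='n'
After 10 (k): row=2 col=8 char='d'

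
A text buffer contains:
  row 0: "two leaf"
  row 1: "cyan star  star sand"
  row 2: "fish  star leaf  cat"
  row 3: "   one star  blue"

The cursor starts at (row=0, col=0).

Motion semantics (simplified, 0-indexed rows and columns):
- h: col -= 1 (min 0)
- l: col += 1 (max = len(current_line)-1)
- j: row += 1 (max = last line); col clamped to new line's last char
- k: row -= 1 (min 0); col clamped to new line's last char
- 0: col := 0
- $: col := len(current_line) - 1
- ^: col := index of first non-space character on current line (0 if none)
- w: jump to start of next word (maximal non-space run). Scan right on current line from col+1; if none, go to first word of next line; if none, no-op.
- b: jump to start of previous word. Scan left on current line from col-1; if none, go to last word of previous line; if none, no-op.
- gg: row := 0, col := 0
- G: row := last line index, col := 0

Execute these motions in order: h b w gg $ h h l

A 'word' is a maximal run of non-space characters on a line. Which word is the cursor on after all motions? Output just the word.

Answer: leaf

Derivation:
After 1 (h): row=0 col=0 char='t'
After 2 (b): row=0 col=0 char='t'
After 3 (w): row=0 col=4 char='l'
After 4 (gg): row=0 col=0 char='t'
After 5 ($): row=0 col=7 char='f'
After 6 (h): row=0 col=6 char='a'
After 7 (h): row=0 col=5 char='e'
After 8 (l): row=0 col=6 char='a'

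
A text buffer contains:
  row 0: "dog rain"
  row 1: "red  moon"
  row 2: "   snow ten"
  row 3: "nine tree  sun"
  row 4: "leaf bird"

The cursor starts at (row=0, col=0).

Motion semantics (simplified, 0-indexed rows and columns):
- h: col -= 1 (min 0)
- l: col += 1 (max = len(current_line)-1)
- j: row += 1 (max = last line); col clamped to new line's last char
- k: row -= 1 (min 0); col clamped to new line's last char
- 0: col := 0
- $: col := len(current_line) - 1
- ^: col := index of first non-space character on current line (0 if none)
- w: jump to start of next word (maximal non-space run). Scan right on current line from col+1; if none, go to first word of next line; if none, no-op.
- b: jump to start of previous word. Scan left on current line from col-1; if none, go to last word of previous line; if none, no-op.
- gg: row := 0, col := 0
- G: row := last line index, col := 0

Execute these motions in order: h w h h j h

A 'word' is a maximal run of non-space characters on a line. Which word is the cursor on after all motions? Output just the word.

Answer: red

Derivation:
After 1 (h): row=0 col=0 char='d'
After 2 (w): row=0 col=4 char='r'
After 3 (h): row=0 col=3 char='_'
After 4 (h): row=0 col=2 char='g'
After 5 (j): row=1 col=2 char='d'
After 6 (h): row=1 col=1 char='e'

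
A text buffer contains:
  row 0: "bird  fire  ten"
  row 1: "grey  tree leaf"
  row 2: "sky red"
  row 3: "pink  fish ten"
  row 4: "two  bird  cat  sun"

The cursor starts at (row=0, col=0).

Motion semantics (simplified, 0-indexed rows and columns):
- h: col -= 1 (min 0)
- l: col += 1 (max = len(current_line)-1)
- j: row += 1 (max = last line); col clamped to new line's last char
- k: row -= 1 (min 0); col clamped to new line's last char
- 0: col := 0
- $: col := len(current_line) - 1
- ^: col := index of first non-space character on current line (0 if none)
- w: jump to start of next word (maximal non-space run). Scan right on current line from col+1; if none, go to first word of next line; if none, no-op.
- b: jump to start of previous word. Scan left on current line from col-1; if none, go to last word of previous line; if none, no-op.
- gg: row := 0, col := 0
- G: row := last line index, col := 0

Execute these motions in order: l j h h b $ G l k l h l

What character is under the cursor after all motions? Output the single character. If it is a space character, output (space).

Answer: n

Derivation:
After 1 (l): row=0 col=1 char='i'
After 2 (j): row=1 col=1 char='r'
After 3 (h): row=1 col=0 char='g'
After 4 (h): row=1 col=0 char='g'
After 5 (b): row=0 col=12 char='t'
After 6 ($): row=0 col=14 char='n'
After 7 (G): row=4 col=0 char='t'
After 8 (l): row=4 col=1 char='w'
After 9 (k): row=3 col=1 char='i'
After 10 (l): row=3 col=2 char='n'
After 11 (h): row=3 col=1 char='i'
After 12 (l): row=3 col=2 char='n'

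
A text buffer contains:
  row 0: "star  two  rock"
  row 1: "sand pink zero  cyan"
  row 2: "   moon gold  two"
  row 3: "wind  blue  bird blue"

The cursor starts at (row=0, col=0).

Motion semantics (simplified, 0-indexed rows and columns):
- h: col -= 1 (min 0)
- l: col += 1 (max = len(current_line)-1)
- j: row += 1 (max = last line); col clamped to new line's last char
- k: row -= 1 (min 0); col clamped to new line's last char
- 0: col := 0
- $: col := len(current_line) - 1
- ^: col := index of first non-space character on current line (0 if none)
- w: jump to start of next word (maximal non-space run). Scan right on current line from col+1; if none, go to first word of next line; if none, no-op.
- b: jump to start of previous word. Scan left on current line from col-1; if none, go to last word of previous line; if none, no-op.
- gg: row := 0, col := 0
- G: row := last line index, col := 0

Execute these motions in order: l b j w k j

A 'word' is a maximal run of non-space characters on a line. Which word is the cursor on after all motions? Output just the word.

Answer: pink

Derivation:
After 1 (l): row=0 col=1 char='t'
After 2 (b): row=0 col=0 char='s'
After 3 (j): row=1 col=0 char='s'
After 4 (w): row=1 col=5 char='p'
After 5 (k): row=0 col=5 char='_'
After 6 (j): row=1 col=5 char='p'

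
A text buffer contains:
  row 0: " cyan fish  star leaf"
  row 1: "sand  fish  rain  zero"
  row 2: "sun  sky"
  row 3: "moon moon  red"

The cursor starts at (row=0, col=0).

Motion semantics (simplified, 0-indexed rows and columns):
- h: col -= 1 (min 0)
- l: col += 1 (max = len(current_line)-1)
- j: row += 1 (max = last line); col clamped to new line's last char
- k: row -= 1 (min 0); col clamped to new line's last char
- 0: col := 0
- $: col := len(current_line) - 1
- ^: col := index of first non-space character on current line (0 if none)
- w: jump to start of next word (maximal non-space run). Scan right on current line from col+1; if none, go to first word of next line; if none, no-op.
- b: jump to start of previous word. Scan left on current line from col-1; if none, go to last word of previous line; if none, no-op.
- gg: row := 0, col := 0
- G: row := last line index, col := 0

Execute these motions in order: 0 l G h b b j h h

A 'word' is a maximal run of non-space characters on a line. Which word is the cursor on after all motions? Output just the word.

After 1 (0): row=0 col=0 char='_'
After 2 (l): row=0 col=1 char='c'
After 3 (G): row=3 col=0 char='m'
After 4 (h): row=3 col=0 char='m'
After 5 (b): row=2 col=5 char='s'
After 6 (b): row=2 col=0 char='s'
After 7 (j): row=3 col=0 char='m'
After 8 (h): row=3 col=0 char='m'
After 9 (h): row=3 col=0 char='m'

Answer: moon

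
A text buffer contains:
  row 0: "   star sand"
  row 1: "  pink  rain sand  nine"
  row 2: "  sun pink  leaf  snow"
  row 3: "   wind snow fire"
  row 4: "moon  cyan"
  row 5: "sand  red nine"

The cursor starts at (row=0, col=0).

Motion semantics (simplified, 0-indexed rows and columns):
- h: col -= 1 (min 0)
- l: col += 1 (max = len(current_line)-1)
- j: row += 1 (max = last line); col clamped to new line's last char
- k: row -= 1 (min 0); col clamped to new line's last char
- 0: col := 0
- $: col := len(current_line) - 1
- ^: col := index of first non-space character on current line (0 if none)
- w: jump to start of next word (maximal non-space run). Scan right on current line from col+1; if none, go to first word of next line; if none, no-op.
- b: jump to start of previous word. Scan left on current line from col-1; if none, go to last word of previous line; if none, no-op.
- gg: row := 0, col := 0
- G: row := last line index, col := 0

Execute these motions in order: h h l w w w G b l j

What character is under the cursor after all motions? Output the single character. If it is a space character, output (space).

After 1 (h): row=0 col=0 char='_'
After 2 (h): row=0 col=0 char='_'
After 3 (l): row=0 col=1 char='_'
After 4 (w): row=0 col=3 char='s'
After 5 (w): row=0 col=8 char='s'
After 6 (w): row=1 col=2 char='p'
After 7 (G): row=5 col=0 char='s'
After 8 (b): row=4 col=6 char='c'
After 9 (l): row=4 col=7 char='y'
After 10 (j): row=5 col=7 char='e'

Answer: e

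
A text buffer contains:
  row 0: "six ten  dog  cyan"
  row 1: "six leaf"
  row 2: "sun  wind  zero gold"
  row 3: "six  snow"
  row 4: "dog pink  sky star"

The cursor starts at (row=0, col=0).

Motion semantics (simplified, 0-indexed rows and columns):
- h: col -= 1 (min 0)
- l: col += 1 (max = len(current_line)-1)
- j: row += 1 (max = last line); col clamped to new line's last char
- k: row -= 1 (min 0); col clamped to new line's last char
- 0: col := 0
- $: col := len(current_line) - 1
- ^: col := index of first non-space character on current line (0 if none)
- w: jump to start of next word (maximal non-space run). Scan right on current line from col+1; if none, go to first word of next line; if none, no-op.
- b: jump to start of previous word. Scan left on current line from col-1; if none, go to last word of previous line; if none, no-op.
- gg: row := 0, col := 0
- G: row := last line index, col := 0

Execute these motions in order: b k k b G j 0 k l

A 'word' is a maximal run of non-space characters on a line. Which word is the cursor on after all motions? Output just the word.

After 1 (b): row=0 col=0 char='s'
After 2 (k): row=0 col=0 char='s'
After 3 (k): row=0 col=0 char='s'
After 4 (b): row=0 col=0 char='s'
After 5 (G): row=4 col=0 char='d'
After 6 (j): row=4 col=0 char='d'
After 7 (0): row=4 col=0 char='d'
After 8 (k): row=3 col=0 char='s'
After 9 (l): row=3 col=1 char='i'

Answer: six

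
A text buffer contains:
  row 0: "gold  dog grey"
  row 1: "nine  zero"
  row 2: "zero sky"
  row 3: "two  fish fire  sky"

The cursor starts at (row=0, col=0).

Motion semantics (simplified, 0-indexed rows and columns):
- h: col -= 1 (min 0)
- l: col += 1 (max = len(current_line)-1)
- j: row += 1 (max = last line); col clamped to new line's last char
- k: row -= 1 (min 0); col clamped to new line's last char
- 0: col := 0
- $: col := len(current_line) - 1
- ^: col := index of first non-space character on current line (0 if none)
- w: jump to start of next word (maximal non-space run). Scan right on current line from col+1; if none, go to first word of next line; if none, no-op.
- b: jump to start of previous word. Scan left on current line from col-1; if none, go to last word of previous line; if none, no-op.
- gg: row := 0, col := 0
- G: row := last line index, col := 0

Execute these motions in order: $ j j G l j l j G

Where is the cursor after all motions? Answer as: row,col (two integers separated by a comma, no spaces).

After 1 ($): row=0 col=13 char='y'
After 2 (j): row=1 col=9 char='o'
After 3 (j): row=2 col=7 char='y'
After 4 (G): row=3 col=0 char='t'
After 5 (l): row=3 col=1 char='w'
After 6 (j): row=3 col=1 char='w'
After 7 (l): row=3 col=2 char='o'
After 8 (j): row=3 col=2 char='o'
After 9 (G): row=3 col=0 char='t'

Answer: 3,0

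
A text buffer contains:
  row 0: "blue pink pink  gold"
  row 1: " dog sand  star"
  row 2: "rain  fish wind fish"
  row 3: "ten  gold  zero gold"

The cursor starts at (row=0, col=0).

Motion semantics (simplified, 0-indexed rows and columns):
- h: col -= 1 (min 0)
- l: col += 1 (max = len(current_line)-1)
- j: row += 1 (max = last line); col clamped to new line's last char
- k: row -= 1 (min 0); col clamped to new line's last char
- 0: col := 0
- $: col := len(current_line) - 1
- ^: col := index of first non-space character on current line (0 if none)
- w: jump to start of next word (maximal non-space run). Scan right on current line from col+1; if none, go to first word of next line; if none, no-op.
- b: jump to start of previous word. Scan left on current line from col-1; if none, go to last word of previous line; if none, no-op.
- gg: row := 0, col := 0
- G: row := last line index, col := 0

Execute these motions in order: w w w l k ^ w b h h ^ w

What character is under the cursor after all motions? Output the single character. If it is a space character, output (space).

Answer: p

Derivation:
After 1 (w): row=0 col=5 char='p'
After 2 (w): row=0 col=10 char='p'
After 3 (w): row=0 col=16 char='g'
After 4 (l): row=0 col=17 char='o'
After 5 (k): row=0 col=17 char='o'
After 6 (^): row=0 col=0 char='b'
After 7 (w): row=0 col=5 char='p'
After 8 (b): row=0 col=0 char='b'
After 9 (h): row=0 col=0 char='b'
After 10 (h): row=0 col=0 char='b'
After 11 (^): row=0 col=0 char='b'
After 12 (w): row=0 col=5 char='p'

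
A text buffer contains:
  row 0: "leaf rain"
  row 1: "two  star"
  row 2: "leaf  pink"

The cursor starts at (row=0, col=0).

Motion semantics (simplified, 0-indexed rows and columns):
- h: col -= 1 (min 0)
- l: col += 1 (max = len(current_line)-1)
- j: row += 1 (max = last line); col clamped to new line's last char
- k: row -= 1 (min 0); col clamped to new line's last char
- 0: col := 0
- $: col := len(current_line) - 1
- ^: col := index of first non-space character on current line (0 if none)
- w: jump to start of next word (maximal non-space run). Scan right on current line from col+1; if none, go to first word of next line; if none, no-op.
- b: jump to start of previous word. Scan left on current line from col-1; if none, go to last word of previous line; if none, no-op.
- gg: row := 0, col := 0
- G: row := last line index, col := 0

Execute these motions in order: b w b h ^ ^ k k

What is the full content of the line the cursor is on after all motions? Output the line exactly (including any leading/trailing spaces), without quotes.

Answer: leaf rain

Derivation:
After 1 (b): row=0 col=0 char='l'
After 2 (w): row=0 col=5 char='r'
After 3 (b): row=0 col=0 char='l'
After 4 (h): row=0 col=0 char='l'
After 5 (^): row=0 col=0 char='l'
After 6 (^): row=0 col=0 char='l'
After 7 (k): row=0 col=0 char='l'
After 8 (k): row=0 col=0 char='l'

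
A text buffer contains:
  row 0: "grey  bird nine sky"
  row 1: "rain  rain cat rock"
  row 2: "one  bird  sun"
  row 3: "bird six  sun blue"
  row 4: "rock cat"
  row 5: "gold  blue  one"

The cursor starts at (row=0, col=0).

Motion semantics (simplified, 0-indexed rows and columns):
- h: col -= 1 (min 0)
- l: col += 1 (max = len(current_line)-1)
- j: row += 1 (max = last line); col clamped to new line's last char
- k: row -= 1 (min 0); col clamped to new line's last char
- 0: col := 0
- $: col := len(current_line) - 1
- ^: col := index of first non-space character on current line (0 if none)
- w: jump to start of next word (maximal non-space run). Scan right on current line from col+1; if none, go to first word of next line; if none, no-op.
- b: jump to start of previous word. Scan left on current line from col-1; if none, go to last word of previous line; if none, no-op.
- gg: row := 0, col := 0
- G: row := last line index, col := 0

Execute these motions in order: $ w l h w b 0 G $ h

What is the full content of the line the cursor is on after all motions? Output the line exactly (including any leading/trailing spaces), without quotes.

Answer: gold  blue  one

Derivation:
After 1 ($): row=0 col=18 char='y'
After 2 (w): row=1 col=0 char='r'
After 3 (l): row=1 col=1 char='a'
After 4 (h): row=1 col=0 char='r'
After 5 (w): row=1 col=6 char='r'
After 6 (b): row=1 col=0 char='r'
After 7 (0): row=1 col=0 char='r'
After 8 (G): row=5 col=0 char='g'
After 9 ($): row=5 col=14 char='e'
After 10 (h): row=5 col=13 char='n'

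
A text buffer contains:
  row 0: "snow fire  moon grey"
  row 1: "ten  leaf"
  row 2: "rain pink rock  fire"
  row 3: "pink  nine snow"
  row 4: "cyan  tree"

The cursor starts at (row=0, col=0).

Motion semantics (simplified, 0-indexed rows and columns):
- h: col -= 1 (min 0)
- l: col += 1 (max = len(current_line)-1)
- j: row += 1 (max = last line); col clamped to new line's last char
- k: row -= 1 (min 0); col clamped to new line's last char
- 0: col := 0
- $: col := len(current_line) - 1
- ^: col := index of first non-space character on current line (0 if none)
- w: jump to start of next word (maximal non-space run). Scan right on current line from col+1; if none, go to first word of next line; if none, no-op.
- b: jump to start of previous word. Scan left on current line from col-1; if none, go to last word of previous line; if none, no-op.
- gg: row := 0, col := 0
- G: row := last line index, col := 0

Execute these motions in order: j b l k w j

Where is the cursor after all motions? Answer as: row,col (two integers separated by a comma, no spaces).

After 1 (j): row=1 col=0 char='t'
After 2 (b): row=0 col=16 char='g'
After 3 (l): row=0 col=17 char='r'
After 4 (k): row=0 col=17 char='r'
After 5 (w): row=1 col=0 char='t'
After 6 (j): row=2 col=0 char='r'

Answer: 2,0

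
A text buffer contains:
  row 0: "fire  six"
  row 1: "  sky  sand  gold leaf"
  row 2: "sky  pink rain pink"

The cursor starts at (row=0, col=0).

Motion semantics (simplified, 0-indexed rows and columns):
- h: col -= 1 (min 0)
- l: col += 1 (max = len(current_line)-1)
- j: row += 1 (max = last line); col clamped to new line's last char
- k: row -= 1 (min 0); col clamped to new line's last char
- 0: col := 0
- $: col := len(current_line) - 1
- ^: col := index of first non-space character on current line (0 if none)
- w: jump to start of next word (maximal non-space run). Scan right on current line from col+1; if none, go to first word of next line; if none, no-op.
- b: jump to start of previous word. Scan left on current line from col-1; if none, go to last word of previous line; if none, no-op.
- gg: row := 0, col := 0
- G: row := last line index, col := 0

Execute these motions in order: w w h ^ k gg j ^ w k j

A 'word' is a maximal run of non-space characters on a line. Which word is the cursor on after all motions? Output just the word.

Answer: sand

Derivation:
After 1 (w): row=0 col=6 char='s'
After 2 (w): row=1 col=2 char='s'
After 3 (h): row=1 col=1 char='_'
After 4 (^): row=1 col=2 char='s'
After 5 (k): row=0 col=2 char='r'
After 6 (gg): row=0 col=0 char='f'
After 7 (j): row=1 col=0 char='_'
After 8 (^): row=1 col=2 char='s'
After 9 (w): row=1 col=7 char='s'
After 10 (k): row=0 col=7 char='i'
After 11 (j): row=1 col=7 char='s'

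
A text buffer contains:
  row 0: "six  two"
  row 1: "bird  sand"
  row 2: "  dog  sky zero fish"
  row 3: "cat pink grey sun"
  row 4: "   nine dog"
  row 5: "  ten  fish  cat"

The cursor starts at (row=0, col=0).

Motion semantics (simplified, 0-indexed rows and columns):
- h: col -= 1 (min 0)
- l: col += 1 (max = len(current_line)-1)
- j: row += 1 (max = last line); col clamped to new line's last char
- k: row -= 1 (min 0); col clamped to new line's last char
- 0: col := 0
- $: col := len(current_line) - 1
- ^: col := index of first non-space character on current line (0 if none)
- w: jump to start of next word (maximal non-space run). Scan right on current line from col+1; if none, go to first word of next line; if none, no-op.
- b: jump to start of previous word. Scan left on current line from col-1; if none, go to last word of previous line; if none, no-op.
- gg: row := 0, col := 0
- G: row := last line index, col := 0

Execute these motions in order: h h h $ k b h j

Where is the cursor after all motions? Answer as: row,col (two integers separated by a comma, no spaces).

After 1 (h): row=0 col=0 char='s'
After 2 (h): row=0 col=0 char='s'
After 3 (h): row=0 col=0 char='s'
After 4 ($): row=0 col=7 char='o'
After 5 (k): row=0 col=7 char='o'
After 6 (b): row=0 col=5 char='t'
After 7 (h): row=0 col=4 char='_'
After 8 (j): row=1 col=4 char='_'

Answer: 1,4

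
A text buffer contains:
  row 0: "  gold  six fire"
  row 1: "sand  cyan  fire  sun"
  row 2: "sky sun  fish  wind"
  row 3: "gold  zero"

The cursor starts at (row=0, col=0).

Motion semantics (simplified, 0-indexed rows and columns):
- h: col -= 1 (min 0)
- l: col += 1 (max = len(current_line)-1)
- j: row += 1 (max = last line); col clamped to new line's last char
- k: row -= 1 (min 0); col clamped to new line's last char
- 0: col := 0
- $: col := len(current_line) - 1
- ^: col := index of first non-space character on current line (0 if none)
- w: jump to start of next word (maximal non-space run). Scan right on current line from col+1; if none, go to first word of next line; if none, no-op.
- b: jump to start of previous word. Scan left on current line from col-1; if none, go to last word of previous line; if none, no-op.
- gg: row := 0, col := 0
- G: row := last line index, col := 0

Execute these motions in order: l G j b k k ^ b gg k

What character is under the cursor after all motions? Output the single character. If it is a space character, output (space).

Answer: (space)

Derivation:
After 1 (l): row=0 col=1 char='_'
After 2 (G): row=3 col=0 char='g'
After 3 (j): row=3 col=0 char='g'
After 4 (b): row=2 col=15 char='w'
After 5 (k): row=1 col=15 char='e'
After 6 (k): row=0 col=15 char='e'
After 7 (^): row=0 col=2 char='g'
After 8 (b): row=0 col=2 char='g'
After 9 (gg): row=0 col=0 char='_'
After 10 (k): row=0 col=0 char='_'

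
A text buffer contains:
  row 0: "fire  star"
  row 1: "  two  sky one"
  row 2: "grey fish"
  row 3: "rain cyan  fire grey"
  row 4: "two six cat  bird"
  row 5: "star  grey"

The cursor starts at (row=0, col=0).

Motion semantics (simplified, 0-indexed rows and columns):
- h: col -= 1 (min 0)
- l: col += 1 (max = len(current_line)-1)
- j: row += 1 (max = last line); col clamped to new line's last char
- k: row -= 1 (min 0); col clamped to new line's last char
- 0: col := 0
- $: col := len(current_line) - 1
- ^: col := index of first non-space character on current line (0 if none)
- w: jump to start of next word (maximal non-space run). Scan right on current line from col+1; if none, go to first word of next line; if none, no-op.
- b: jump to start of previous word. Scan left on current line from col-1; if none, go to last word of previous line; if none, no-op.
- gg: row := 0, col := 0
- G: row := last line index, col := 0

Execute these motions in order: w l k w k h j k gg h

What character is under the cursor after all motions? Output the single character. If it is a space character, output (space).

Answer: f

Derivation:
After 1 (w): row=0 col=6 char='s'
After 2 (l): row=0 col=7 char='t'
After 3 (k): row=0 col=7 char='t'
After 4 (w): row=1 col=2 char='t'
After 5 (k): row=0 col=2 char='r'
After 6 (h): row=0 col=1 char='i'
After 7 (j): row=1 col=1 char='_'
After 8 (k): row=0 col=1 char='i'
After 9 (gg): row=0 col=0 char='f'
After 10 (h): row=0 col=0 char='f'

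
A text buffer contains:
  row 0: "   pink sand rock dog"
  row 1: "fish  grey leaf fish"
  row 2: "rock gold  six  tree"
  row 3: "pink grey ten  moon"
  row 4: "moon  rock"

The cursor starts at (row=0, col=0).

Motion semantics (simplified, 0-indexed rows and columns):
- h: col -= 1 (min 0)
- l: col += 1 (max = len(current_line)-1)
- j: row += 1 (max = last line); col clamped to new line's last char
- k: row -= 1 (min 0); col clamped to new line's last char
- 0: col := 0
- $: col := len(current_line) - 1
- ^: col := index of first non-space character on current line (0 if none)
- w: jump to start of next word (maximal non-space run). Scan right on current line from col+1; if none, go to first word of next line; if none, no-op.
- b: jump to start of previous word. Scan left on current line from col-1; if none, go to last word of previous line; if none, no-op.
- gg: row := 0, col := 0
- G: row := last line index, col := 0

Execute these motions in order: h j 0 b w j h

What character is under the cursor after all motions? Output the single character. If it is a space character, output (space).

After 1 (h): row=0 col=0 char='_'
After 2 (j): row=1 col=0 char='f'
After 3 (0): row=1 col=0 char='f'
After 4 (b): row=0 col=18 char='d'
After 5 (w): row=1 col=0 char='f'
After 6 (j): row=2 col=0 char='r'
After 7 (h): row=2 col=0 char='r'

Answer: r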